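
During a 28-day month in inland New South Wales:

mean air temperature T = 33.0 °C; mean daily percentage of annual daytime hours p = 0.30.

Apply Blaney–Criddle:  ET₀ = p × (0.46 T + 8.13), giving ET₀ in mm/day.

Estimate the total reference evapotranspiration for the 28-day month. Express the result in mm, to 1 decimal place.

ET₀ = 0.30 × (0.46 × 33.0 + 8.13) = 0.30 × 23.310 = 6.9930 mm/d
Monthly total = 6.9930 × 28 = 195.804 mm

195.8 mm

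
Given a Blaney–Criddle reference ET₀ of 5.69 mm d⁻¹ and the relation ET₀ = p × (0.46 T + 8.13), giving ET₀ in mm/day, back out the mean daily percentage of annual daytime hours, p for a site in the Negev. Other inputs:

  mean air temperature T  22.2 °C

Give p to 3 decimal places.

0.310

p = ET₀ / (0.46 T + 8.13) = 5.69 / (0.46 × 22.2 + 8.13) = 5.69 / 18.342 = 0.3102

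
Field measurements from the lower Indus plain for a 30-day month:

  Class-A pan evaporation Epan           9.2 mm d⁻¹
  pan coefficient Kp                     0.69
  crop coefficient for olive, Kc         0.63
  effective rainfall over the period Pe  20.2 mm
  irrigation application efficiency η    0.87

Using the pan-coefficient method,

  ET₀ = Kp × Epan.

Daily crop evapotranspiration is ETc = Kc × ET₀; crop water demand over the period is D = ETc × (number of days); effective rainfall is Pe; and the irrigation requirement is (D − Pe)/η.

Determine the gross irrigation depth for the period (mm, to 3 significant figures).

115 mm

ET₀ = 0.69 × 9.2 = 6.3480 mm/d
ETc = Kc × ET₀ = 0.63 × 6.3480 = 3.9992 mm/d
Crop demand D = ETc × 30 d = 3.9992 × 30 = 119.976 mm
D − Pe = 119.976 − 20.2 = 99.776 mm
Gross irrigation = 99.776 / 0.87 = 114.685 mm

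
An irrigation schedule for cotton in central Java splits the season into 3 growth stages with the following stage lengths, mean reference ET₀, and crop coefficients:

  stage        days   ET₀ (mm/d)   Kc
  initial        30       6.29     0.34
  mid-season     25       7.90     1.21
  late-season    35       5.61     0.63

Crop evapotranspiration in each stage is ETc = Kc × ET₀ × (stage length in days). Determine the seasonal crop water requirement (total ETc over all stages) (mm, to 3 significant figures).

initial: 0.34 × 6.29 × 30 = 64.16 mm
mid-season: 1.21 × 7.90 × 25 = 238.98 mm
late-season: 0.63 × 5.61 × 35 = 123.70 mm
Seasonal total = 426.84 mm

427 mm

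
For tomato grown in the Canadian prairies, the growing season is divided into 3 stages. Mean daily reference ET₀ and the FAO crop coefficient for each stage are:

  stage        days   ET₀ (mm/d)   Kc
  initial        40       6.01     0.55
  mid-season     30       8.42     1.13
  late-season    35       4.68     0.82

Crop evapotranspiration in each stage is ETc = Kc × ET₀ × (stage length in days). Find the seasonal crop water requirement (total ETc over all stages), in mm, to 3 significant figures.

initial: 0.55 × 6.01 × 40 = 132.22 mm
mid-season: 1.13 × 8.42 × 30 = 285.44 mm
late-season: 0.82 × 4.68 × 35 = 134.32 mm
Seasonal total = 551.98 mm

552 mm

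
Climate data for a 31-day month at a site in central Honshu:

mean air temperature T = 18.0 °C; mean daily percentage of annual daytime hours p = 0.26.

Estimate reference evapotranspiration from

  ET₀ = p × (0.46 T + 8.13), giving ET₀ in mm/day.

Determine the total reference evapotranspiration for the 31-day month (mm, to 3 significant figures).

ET₀ = 0.26 × (0.46 × 18.0 + 8.13) = 0.26 × 16.410 = 4.2666 mm/d
Monthly total = 4.2666 × 31 = 132.265 mm

132 mm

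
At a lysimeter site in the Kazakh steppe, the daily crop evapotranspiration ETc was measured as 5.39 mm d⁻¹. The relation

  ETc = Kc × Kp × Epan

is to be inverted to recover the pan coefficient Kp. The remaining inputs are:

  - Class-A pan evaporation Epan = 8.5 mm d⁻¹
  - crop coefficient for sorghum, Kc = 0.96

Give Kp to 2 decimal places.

ETc = Kc × Kp × Epan  ⇒  Kp = ETc / (Kc × Epan)
Kp = 5.39 / (0.96 × 8.5) = 5.39 / 8.160 = 0.6605

0.66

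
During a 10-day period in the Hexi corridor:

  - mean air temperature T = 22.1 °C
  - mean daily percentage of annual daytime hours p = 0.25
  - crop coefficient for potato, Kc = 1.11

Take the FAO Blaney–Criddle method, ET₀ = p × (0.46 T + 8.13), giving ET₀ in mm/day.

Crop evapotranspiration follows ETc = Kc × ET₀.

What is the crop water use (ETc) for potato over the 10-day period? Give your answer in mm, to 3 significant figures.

50.8 mm

ET₀ = 0.25 × (0.46 × 22.1 + 8.13) = 0.25 × 18.296 = 4.5740 mm/d
ETc = Kc × ET₀ = 1.11 × 4.5740 = 5.0771 mm/d
Over 10 days: 5.0771 × 10 = 50.771 mm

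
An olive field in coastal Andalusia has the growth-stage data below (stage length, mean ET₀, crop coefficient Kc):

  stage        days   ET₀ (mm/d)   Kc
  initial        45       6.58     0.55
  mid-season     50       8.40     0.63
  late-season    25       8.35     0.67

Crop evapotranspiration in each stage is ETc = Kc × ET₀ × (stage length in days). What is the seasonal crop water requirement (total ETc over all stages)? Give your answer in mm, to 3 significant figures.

initial: 0.55 × 6.58 × 45 = 162.86 mm
mid-season: 0.63 × 8.40 × 50 = 264.60 mm
late-season: 0.67 × 8.35 × 25 = 139.86 mm
Seasonal total = 567.32 mm

567 mm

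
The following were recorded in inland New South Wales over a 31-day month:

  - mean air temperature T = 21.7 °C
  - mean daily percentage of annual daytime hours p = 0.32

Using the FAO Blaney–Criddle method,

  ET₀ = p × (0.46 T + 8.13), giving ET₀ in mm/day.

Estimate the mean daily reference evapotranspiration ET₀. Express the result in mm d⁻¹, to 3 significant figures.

5.80 mm d⁻¹

ET₀ = 0.32 × (0.46 × 21.7 + 8.13) = 0.32 × 18.112 = 5.7958 mm/d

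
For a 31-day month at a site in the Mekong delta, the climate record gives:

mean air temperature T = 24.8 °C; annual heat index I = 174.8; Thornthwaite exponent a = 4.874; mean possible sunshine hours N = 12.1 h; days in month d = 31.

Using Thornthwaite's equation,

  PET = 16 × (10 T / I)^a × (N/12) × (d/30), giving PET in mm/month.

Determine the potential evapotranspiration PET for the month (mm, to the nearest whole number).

92 mm

10T/I = 10 × 24.8 / 174.8 = 1.4188
(10T/I)^a = 1.4188^4.874 = 5.5013
Uncorrected PET = 16 × 5.5013 = 88.021 mm
Correction = (N/12)(d/30) = (12.1/12)(31/30) = 1.0419
PET = 88.021 × 1.0419 = 91.709 mm/month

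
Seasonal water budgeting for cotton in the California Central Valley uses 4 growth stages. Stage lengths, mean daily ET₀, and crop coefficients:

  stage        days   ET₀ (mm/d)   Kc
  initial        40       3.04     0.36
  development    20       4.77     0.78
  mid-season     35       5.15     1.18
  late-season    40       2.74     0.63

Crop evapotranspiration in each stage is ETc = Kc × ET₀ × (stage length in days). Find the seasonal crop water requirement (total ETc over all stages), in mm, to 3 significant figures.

400 mm

initial: 0.36 × 3.04 × 40 = 43.78 mm
development: 0.78 × 4.77 × 20 = 74.41 mm
mid-season: 1.18 × 5.15 × 35 = 212.70 mm
late-season: 0.63 × 2.74 × 40 = 69.05 mm
Seasonal total = 399.94 mm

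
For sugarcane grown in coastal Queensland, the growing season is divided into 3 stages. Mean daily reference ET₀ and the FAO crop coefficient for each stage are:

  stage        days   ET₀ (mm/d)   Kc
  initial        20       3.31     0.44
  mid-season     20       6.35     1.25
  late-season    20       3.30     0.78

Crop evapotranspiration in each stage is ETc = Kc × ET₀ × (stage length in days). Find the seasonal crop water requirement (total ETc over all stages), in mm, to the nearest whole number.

239 mm

initial: 0.44 × 3.31 × 20 = 29.13 mm
mid-season: 1.25 × 6.35 × 20 = 158.75 mm
late-season: 0.78 × 3.30 × 20 = 51.48 mm
Seasonal total = 239.36 mm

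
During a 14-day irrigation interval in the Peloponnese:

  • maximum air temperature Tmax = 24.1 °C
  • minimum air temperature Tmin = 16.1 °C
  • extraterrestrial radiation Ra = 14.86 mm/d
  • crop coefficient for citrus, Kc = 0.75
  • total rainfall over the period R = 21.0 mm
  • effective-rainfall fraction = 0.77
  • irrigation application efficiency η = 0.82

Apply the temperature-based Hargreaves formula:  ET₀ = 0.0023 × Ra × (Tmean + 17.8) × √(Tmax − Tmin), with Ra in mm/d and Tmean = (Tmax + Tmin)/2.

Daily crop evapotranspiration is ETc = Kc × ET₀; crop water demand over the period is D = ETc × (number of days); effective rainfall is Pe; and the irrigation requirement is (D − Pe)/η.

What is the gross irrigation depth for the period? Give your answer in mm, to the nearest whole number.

Tmean = (24.1 + 16.1)/2 = 20.10 °C
ET₀ = 0.0023 × 14.86 × (20.10 + 17.8) × √8.0 = 0.0023 × 14.86 × 37.90 × 2.8284 = 3.6638 mm/d
ETc = Kc × ET₀ = 0.75 × 3.6638 = 2.7479 mm/d
Crop demand D = ETc × 14 d = 2.7479 × 14 = 38.471 mm
Pe = 0.77 × 21.0 = 16.170 mm
D − Pe = 38.471 − 16.170 = 22.301 mm
Gross irrigation = 22.301 / 0.82 = 27.196 mm

27 mm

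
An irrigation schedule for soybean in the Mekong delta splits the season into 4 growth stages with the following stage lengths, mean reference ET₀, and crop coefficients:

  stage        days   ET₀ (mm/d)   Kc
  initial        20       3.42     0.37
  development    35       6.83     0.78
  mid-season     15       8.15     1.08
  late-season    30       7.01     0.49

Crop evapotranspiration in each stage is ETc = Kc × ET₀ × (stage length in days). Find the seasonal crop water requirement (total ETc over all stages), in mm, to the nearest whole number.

447 mm

initial: 0.37 × 3.42 × 20 = 25.31 mm
development: 0.78 × 6.83 × 35 = 186.46 mm
mid-season: 1.08 × 8.15 × 15 = 132.03 mm
late-season: 0.49 × 7.01 × 30 = 103.05 mm
Seasonal total = 446.85 mm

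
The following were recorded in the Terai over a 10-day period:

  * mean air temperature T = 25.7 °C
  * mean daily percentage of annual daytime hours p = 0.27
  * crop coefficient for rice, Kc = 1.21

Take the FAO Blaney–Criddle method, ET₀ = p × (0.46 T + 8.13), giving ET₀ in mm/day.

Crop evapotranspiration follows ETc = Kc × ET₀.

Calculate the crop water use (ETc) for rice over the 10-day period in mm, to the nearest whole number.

ET₀ = 0.27 × (0.46 × 25.7 + 8.13) = 0.27 × 19.952 = 5.3870 mm/d
ETc = Kc × ET₀ = 1.21 × 5.3870 = 6.5183 mm/d
Over 10 days: 6.5183 × 10 = 65.183 mm

65 mm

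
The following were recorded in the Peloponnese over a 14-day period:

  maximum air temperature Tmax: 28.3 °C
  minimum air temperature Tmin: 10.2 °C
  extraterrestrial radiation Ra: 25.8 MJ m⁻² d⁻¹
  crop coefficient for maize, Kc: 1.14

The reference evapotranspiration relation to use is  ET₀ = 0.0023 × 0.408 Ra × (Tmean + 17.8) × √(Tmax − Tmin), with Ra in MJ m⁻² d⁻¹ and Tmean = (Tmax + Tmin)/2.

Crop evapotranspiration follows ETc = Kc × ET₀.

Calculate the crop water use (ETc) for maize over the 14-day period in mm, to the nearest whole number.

Tmean = (28.3 + 10.2)/2 = 19.25 °C
0.408 Ra = 0.408 × 25.8 = 10.5264 mm/d equivalent
ET₀ = 0.0023 × 10.5264 × (19.25 + 17.8) × √18.1 = 0.0023 × 10.5264 × 37.05 × 4.2544 = 3.8162 mm/d
ETc = Kc × ET₀ = 1.14 × 3.8162 = 4.3505 mm/d
Over 14 days: 4.3505 × 14 = 60.907 mm

61 mm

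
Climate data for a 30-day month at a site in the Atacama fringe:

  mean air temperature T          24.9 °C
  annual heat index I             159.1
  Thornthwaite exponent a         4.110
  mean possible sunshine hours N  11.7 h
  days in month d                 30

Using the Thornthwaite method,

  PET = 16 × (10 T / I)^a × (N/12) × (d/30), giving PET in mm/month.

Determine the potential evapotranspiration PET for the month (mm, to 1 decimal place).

98.3 mm

10T/I = 10 × 24.9 / 159.1 = 1.5651
(10T/I)^a = 1.5651^4.110 = 6.3033
Uncorrected PET = 16 × 6.3033 = 100.853 mm
Correction = (N/12)(d/30) = (11.7/12)(30/30) = 0.9750
PET = 100.853 × 0.9750 = 98.332 mm/month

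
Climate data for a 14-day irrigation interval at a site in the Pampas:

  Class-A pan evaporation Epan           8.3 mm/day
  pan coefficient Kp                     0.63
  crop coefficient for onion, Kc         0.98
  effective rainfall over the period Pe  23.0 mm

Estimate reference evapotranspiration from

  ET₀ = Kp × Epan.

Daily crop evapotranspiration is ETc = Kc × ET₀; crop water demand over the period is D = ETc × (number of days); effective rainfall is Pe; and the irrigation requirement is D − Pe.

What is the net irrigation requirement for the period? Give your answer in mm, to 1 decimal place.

ET₀ = 0.63 × 8.3 = 5.2290 mm/d
ETc = Kc × ET₀ = 0.98 × 5.2290 = 5.1244 mm/d
Crop demand D = ETc × 14 d = 5.1244 × 14 = 71.742 mm
D − Pe = 71.742 − 23.0 = 48.742 mm

48.7 mm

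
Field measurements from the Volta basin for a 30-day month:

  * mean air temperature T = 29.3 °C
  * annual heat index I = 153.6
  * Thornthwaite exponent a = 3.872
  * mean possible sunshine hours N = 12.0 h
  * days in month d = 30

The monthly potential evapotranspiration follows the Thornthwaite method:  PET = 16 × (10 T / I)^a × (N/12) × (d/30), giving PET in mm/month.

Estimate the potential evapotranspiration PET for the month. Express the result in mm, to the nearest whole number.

10T/I = 10 × 29.3 / 153.6 = 1.9076
(10T/I)^a = 1.9076^3.872 = 12.1912
Uncorrected PET = 16 × 12.1912 = 195.059 mm
Correction = (N/12)(d/30) = (12.0/12)(30/30) = 1.0000
PET = 195.059 × 1.0000 = 195.059 mm/month

195 mm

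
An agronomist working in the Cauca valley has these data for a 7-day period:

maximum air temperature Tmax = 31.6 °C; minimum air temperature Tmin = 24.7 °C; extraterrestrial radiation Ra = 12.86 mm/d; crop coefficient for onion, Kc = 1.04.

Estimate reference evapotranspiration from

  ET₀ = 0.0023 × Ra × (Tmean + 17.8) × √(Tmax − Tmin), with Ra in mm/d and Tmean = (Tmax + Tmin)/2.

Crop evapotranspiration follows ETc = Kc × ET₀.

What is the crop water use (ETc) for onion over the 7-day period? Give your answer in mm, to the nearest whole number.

Tmean = (31.6 + 24.7)/2 = 28.15 °C
ET₀ = 0.0023 × 12.86 × (28.15 + 17.8) × √6.9 = 0.0023 × 12.86 × 45.95 × 2.6268 = 3.5701 mm/d
ETc = Kc × ET₀ = 1.04 × 3.5701 = 3.7129 mm/d
Over 7 days: 3.7129 × 7 = 25.990 mm

26 mm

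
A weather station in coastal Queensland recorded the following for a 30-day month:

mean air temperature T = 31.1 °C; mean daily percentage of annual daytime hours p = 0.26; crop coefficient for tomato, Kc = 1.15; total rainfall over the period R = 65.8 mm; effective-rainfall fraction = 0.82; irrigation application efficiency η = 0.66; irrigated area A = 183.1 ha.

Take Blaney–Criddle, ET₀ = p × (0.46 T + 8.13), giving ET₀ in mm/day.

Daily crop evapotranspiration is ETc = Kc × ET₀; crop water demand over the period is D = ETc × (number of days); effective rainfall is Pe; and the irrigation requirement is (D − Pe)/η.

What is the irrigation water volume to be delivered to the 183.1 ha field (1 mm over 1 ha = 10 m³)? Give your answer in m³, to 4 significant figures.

ET₀ = 0.26 × (0.46 × 31.1 + 8.13) = 0.26 × 22.436 = 5.8334 mm/d
ETc = Kc × ET₀ = 1.15 × 5.8334 = 6.7084 mm/d
Crop demand D = ETc × 30 d = 6.7084 × 30 = 201.252 mm
Pe = 0.82 × 65.8 = 53.956 mm
D − Pe = 201.252 − 53.956 = 147.296 mm
Gross irrigation = 147.296 / 0.66 = 223.176 mm
Volume = 223.176 mm × 183.1 ha × 10 = 408635.3 m³

408600 m³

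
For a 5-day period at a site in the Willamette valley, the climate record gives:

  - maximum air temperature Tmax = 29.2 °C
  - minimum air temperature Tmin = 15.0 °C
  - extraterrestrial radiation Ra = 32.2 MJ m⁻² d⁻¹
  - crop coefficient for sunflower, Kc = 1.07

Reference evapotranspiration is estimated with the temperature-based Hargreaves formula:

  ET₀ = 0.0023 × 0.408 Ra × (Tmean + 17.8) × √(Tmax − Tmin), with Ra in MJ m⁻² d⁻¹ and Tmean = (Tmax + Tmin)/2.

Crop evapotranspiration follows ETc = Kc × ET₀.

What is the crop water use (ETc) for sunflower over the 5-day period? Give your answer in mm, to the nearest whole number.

Tmean = (29.2 + 15.0)/2 = 22.10 °C
0.408 Ra = 0.408 × 32.2 = 13.1376 mm/d equivalent
ET₀ = 0.0023 × 13.1376 × (22.10 + 17.8) × √14.2 = 0.0023 × 13.1376 × 39.90 × 3.7683 = 4.5432 mm/d
ETc = Kc × ET₀ = 1.07 × 4.5432 = 4.8612 mm/d
Over 5 days: 4.8612 × 5 = 24.306 mm

24 mm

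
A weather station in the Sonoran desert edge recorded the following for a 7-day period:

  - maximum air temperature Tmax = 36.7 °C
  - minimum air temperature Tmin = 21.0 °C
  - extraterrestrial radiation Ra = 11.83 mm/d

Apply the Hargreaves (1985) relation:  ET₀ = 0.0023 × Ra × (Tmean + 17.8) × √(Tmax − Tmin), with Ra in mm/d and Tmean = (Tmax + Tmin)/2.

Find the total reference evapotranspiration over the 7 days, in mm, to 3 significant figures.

Tmean = (36.7 + 21.0)/2 = 28.85 °C
ET₀ = 0.0023 × 11.83 × (28.85 + 17.8) × √15.7 = 0.0023 × 11.83 × 46.65 × 3.9623 = 5.0293 mm/d
Over 7 days: 5.0293 × 7 = 35.205 mm

35.2 mm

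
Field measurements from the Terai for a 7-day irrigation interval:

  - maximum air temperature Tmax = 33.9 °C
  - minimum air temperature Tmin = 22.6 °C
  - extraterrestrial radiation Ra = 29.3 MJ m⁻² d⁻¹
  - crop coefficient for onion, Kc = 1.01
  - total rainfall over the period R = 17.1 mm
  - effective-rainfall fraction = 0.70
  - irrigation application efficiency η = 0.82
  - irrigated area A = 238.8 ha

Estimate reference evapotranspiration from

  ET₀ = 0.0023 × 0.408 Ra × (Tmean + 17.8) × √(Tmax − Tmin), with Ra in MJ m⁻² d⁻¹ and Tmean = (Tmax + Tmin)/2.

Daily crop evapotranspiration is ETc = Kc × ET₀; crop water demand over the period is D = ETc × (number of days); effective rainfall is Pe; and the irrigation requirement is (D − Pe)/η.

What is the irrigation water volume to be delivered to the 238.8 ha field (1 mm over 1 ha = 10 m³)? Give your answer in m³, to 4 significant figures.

52770 m³

Tmean = (33.9 + 22.6)/2 = 28.25 °C
0.408 Ra = 0.408 × 29.3 = 11.9544 mm/d equivalent
ET₀ = 0.0023 × 11.9544 × (28.25 + 17.8) × √11.3 = 0.0023 × 11.9544 × 46.05 × 3.3615 = 4.2562 mm/d
ETc = Kc × ET₀ = 1.01 × 4.2562 = 4.2988 mm/d
Crop demand D = ETc × 7 d = 4.2988 × 7 = 30.092 mm
Pe = 0.70 × 17.1 = 11.970 mm
D − Pe = 30.092 − 11.970 = 18.122 mm
Gross irrigation = 18.122 / 0.82 = 22.100 mm
Volume = 22.100 mm × 238.8 ha × 10 = 52774.8 m³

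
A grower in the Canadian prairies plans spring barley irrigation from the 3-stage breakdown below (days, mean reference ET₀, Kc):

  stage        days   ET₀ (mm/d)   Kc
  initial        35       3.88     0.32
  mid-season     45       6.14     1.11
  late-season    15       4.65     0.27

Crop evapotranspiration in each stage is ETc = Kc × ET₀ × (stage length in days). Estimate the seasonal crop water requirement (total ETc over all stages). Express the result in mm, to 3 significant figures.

initial: 0.32 × 3.88 × 35 = 43.46 mm
mid-season: 1.11 × 6.14 × 45 = 306.69 mm
late-season: 0.27 × 4.65 × 15 = 18.83 mm
Seasonal total = 368.98 mm

369 mm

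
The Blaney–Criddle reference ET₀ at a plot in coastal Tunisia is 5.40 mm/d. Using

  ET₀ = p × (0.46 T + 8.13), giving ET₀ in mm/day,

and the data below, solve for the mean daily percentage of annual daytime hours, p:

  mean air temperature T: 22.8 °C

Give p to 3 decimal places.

0.290

p = ET₀ / (0.46 T + 8.13) = 5.40 / (0.46 × 22.8 + 8.13) = 5.40 / 18.618 = 0.2900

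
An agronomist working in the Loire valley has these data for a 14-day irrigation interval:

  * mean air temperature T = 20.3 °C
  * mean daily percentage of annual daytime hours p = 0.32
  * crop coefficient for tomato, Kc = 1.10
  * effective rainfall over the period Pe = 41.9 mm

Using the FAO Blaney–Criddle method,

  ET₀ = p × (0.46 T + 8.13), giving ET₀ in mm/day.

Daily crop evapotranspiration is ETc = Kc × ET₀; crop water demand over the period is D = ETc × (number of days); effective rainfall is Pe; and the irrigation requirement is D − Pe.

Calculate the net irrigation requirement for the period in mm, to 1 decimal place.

44.2 mm

ET₀ = 0.32 × (0.46 × 20.3 + 8.13) = 0.32 × 17.468 = 5.5898 mm/d
ETc = Kc × ET₀ = 1.10 × 5.5898 = 6.1488 mm/d
Crop demand D = ETc × 14 d = 6.1488 × 14 = 86.083 mm
D − Pe = 86.083 − 41.9 = 44.183 mm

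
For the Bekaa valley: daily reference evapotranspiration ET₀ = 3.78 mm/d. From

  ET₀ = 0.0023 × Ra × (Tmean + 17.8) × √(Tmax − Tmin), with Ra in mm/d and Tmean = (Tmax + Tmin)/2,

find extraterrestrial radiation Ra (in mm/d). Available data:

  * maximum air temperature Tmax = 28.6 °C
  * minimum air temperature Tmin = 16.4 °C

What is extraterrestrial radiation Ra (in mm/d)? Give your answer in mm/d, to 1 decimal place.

11.7 mm/d

Tmean = 22.50 °C; √ΔT = 3.4928
Ra = ET₀ / [0.0023 × (Tmean+17.8) × √ΔT] = 3.78 / (0.0023 × 40.30 × 3.4928) = 11.676 mm/d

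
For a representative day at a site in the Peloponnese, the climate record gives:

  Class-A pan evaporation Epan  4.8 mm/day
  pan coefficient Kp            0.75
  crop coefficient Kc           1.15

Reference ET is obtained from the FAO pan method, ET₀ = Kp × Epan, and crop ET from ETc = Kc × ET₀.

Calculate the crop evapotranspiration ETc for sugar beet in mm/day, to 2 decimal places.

4.14 mm/day

ET₀ = 0.75 × 4.8 = 3.6000 mm/d
ETc = Kc × ET₀ = 1.15 × 3.6000 = 4.1400 mm/d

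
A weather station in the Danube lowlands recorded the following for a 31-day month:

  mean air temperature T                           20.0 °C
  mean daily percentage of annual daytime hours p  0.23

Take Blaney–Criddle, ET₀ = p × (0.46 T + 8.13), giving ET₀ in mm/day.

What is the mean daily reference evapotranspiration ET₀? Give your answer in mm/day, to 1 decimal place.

4.0 mm/day

ET₀ = 0.23 × (0.46 × 20.0 + 8.13) = 0.23 × 17.330 = 3.9859 mm/d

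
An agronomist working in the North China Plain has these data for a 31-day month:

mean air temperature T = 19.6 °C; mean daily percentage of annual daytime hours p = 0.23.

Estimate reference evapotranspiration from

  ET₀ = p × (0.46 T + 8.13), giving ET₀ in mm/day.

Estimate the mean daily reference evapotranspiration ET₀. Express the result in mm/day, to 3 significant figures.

ET₀ = 0.23 × (0.46 × 19.6 + 8.13) = 0.23 × 17.146 = 3.9436 mm/d

3.94 mm/day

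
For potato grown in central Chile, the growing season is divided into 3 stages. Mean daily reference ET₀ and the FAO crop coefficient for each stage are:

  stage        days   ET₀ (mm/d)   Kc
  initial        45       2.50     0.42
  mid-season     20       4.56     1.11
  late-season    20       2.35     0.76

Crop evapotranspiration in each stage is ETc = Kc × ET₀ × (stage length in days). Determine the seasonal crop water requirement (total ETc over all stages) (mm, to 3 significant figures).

initial: 0.42 × 2.50 × 45 = 47.25 mm
mid-season: 1.11 × 4.56 × 20 = 101.23 mm
late-season: 0.76 × 2.35 × 20 = 35.72 mm
Seasonal total = 184.20 mm

184 mm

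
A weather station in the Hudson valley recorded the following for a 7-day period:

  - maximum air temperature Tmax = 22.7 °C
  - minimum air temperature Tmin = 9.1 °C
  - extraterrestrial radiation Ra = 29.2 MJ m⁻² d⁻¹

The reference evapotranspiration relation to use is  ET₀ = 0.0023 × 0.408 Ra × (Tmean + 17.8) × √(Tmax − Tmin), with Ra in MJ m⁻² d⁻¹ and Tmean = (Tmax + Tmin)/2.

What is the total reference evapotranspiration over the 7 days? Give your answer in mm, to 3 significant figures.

Tmean = (22.7 + 9.1)/2 = 15.90 °C
0.408 Ra = 0.408 × 29.2 = 11.9136 mm/d equivalent
ET₀ = 0.0023 × 11.9136 × (15.90 + 17.8) × √13.6 = 0.0023 × 11.9136 × 33.70 × 3.6878 = 3.4054 mm/d
Over 7 days: 3.4054 × 7 = 23.838 mm

23.8 mm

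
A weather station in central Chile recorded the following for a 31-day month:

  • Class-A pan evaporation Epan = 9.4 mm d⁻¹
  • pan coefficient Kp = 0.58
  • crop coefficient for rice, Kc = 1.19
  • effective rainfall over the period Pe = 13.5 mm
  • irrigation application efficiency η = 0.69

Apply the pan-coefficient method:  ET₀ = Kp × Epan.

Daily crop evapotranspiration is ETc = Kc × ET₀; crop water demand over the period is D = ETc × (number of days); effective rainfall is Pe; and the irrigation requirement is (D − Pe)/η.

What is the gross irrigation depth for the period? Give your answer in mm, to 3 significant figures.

272 mm

ET₀ = 0.58 × 9.4 = 5.4520 mm/d
ETc = Kc × ET₀ = 1.19 × 5.4520 = 6.4879 mm/d
Crop demand D = ETc × 31 d = 6.4879 × 31 = 201.125 mm
D − Pe = 201.125 − 13.5 = 187.625 mm
Gross irrigation = 187.625 / 0.69 = 271.920 mm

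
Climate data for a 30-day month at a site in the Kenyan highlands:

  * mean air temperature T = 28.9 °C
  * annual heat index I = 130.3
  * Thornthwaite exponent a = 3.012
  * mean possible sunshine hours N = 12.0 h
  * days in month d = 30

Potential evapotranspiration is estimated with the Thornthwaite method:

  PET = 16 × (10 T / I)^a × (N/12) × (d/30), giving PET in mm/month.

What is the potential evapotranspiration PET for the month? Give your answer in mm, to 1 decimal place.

176.3 mm

10T/I = 10 × 28.9 / 130.3 = 2.2180
(10T/I)^a = 2.2180^3.012 = 11.0163
Uncorrected PET = 16 × 11.0163 = 176.261 mm
Correction = (N/12)(d/30) = (12.0/12)(30/30) = 1.0000
PET = 176.261 × 1.0000 = 176.261 mm/month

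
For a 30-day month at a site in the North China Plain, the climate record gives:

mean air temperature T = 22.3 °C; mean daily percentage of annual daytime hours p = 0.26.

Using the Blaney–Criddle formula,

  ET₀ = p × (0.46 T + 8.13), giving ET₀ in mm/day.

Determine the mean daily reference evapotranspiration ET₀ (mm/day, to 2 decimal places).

ET₀ = 0.26 × (0.46 × 22.3 + 8.13) = 0.26 × 18.388 = 4.7809 mm/d

4.78 mm/day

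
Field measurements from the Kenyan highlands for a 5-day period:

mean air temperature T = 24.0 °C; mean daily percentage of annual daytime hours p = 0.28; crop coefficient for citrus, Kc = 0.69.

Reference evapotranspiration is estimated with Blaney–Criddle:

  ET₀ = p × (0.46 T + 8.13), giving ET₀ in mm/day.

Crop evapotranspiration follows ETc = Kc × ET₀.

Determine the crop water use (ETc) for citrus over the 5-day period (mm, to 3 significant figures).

18.5 mm

ET₀ = 0.28 × (0.46 × 24.0 + 8.13) = 0.28 × 19.170 = 5.3676 mm/d
ETc = Kc × ET₀ = 0.69 × 5.3676 = 3.7036 mm/d
Over 5 days: 3.7036 × 5 = 18.518 mm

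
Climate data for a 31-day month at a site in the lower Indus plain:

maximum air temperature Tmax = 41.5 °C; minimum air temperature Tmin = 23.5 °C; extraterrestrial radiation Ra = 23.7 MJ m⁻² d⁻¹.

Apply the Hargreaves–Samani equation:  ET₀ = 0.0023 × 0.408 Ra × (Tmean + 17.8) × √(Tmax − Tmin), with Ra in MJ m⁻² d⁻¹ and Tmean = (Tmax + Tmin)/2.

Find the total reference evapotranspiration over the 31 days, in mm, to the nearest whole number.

147 mm

Tmean = (41.5 + 23.5)/2 = 32.50 °C
0.408 Ra = 0.408 × 23.7 = 9.6696 mm/d equivalent
ET₀ = 0.0023 × 9.6696 × (32.50 + 17.8) × √18.0 = 0.0023 × 9.6696 × 50.30 × 4.2426 = 4.7461 mm/d
Over 31 days: 4.7461 × 31 = 147.129 mm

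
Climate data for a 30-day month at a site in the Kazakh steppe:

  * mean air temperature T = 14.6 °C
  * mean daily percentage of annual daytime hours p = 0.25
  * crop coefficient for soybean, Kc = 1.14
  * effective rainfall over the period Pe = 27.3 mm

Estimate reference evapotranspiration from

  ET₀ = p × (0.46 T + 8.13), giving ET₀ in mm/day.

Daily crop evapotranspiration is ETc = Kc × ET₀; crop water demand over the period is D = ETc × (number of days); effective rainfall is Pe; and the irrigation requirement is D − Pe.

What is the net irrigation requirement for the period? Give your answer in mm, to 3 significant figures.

99.6 mm

ET₀ = 0.25 × (0.46 × 14.6 + 8.13) = 0.25 × 14.846 = 3.7115 mm/d
ETc = Kc × ET₀ = 1.14 × 3.7115 = 4.2311 mm/d
Crop demand D = ETc × 30 d = 4.2311 × 30 = 126.933 mm
D − Pe = 126.933 − 27.3 = 99.633 mm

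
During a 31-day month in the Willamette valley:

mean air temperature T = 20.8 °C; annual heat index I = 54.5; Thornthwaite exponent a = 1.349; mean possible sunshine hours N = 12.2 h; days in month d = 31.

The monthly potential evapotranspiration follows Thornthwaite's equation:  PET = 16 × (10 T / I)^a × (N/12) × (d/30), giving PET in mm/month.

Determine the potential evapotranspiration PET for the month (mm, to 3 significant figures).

10T/I = 10 × 20.8 / 54.5 = 3.8165
(10T/I)^a = 3.8165^1.349 = 6.0907
Uncorrected PET = 16 × 6.0907 = 97.451 mm
Correction = (N/12)(d/30) = (12.2/12)(31/30) = 1.0506
PET = 97.451 × 1.0506 = 102.382 mm/month

102 mm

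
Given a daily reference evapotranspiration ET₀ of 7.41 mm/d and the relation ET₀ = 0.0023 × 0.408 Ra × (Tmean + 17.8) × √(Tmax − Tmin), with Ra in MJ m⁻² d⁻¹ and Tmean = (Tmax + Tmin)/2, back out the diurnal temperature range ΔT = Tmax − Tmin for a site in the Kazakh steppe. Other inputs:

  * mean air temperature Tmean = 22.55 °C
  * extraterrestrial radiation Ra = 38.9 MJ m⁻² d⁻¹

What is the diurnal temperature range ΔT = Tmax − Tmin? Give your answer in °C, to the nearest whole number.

25 °C

√ΔT = ET₀ / [0.0023 × 0.408 × Ra × (Tmean+17.8)] = 7.41 / (0.0023 × 15.8712 × 40.35) = 5.0308
ΔT = 5.0308² = 25.309 °C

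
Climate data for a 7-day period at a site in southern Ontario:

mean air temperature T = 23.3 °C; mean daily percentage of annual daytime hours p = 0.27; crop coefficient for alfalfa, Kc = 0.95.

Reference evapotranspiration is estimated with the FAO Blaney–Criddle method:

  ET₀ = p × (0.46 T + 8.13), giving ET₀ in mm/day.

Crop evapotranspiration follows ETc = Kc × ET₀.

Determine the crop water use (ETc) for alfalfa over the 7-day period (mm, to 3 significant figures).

33.8 mm

ET₀ = 0.27 × (0.46 × 23.3 + 8.13) = 0.27 × 18.848 = 5.0890 mm/d
ETc = Kc × ET₀ = 0.95 × 5.0890 = 4.8346 mm/d
Over 7 days: 4.8346 × 7 = 33.842 mm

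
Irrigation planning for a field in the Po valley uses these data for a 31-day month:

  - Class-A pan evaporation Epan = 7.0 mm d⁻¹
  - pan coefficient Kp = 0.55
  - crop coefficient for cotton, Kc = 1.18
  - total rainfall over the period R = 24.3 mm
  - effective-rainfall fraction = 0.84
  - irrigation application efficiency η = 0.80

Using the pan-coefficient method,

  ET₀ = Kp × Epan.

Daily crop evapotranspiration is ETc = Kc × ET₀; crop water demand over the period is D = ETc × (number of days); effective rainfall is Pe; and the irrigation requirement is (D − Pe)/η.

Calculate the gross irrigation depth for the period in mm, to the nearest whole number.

151 mm

ET₀ = 0.55 × 7.0 = 3.8500 mm/d
ETc = Kc × ET₀ = 1.18 × 3.8500 = 4.5430 mm/d
Crop demand D = ETc × 31 d = 4.5430 × 31 = 140.833 mm
Pe = 0.84 × 24.3 = 20.412 mm
D − Pe = 140.833 − 20.412 = 120.421 mm
Gross irrigation = 120.421 / 0.80 = 150.526 mm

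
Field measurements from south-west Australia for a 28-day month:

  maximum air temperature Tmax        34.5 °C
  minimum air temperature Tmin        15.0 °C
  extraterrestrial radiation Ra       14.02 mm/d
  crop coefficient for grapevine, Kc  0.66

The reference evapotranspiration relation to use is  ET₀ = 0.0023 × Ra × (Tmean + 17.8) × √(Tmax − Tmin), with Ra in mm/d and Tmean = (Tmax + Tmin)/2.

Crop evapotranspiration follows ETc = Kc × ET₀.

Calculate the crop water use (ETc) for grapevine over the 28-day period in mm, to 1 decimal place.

Tmean = (34.5 + 15.0)/2 = 24.75 °C
ET₀ = 0.0023 × 14.02 × (24.75 + 17.8) × √19.5 = 0.0023 × 14.02 × 42.55 × 4.4159 = 6.0589 mm/d
ETc = Kc × ET₀ = 0.66 × 6.0589 = 3.9989 mm/d
Over 28 days: 3.9989 × 28 = 111.969 mm

112.0 mm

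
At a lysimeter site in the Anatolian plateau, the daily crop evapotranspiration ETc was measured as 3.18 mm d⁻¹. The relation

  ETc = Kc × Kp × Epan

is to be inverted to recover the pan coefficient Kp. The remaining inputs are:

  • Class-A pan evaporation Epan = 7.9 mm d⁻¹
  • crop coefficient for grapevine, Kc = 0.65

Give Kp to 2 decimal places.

ETc = Kc × Kp × Epan  ⇒  Kp = ETc / (Kc × Epan)
Kp = 3.18 / (0.65 × 7.9) = 3.18 / 5.135 = 0.6193

0.62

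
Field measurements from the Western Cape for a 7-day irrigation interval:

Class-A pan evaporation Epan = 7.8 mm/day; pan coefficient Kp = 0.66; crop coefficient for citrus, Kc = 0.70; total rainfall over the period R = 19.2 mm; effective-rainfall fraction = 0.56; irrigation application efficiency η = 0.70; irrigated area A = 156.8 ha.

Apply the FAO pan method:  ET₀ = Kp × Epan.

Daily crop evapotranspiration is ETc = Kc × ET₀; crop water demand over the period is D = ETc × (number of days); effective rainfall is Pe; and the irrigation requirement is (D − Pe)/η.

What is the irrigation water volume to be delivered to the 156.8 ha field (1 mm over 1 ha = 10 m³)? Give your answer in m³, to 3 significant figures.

32400 m³

ET₀ = 0.66 × 7.8 = 5.1480 mm/d
ETc = Kc × ET₀ = 0.70 × 5.1480 = 3.6036 mm/d
Crop demand D = ETc × 7 d = 3.6036 × 7 = 25.225 mm
Pe = 0.56 × 19.2 = 10.752 mm
D − Pe = 25.225 − 10.752 = 14.473 mm
Gross irrigation = 14.473 / 0.70 = 20.676 mm
Volume = 20.676 mm × 156.8 ha × 10 = 32420.0 m³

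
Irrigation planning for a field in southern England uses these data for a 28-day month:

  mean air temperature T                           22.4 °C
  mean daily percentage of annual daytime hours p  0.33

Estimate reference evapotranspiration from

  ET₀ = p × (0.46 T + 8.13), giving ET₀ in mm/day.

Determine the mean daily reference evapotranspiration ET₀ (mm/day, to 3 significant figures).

ET₀ = 0.33 × (0.46 × 22.4 + 8.13) = 0.33 × 18.434 = 6.0832 mm/d

6.08 mm/day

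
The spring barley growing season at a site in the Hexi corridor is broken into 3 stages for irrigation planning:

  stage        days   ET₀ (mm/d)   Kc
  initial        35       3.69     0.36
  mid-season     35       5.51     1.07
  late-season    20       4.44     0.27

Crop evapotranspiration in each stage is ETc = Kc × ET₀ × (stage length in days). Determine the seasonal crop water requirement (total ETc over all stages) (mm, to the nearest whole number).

initial: 0.36 × 3.69 × 35 = 46.49 mm
mid-season: 1.07 × 5.51 × 35 = 206.35 mm
late-season: 0.27 × 4.44 × 20 = 23.98 mm
Seasonal total = 276.82 mm

277 mm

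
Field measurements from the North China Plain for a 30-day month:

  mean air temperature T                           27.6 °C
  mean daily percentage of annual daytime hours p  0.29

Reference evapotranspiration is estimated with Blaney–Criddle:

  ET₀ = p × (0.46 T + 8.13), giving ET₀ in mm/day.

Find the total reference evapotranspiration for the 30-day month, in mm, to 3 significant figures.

181 mm

ET₀ = 0.29 × (0.46 × 27.6 + 8.13) = 0.29 × 20.826 = 6.0395 mm/d
Monthly total = 6.0395 × 30 = 181.185 mm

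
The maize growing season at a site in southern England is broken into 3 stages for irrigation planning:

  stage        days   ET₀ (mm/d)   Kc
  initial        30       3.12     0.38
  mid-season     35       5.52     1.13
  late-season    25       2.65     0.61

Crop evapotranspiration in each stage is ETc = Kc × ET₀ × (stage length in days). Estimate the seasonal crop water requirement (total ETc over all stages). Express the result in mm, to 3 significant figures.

initial: 0.38 × 3.12 × 30 = 35.57 mm
mid-season: 1.13 × 5.52 × 35 = 218.32 mm
late-season: 0.61 × 2.65 × 25 = 40.41 mm
Seasonal total = 294.30 mm

294 mm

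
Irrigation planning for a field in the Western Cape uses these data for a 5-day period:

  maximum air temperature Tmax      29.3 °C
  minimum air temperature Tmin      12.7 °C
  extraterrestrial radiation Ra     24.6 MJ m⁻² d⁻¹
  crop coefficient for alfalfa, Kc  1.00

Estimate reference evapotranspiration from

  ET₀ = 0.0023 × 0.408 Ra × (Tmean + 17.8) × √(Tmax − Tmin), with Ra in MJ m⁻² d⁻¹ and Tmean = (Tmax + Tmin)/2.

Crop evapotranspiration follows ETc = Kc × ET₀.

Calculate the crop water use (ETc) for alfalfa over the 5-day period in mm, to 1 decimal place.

Tmean = (29.3 + 12.7)/2 = 21.00 °C
0.408 Ra = 0.408 × 24.6 = 10.0368 mm/d equivalent
ET₀ = 0.0023 × 10.0368 × (21.00 + 17.8) × √16.6 = 0.0023 × 10.0368 × 38.80 × 4.0743 = 3.6493 mm/d
ETc = Kc × ET₀ = 1.00 × 3.6493 = 3.6493 mm/d
Over 5 days: 3.6493 × 5 = 18.247 mm

18.2 mm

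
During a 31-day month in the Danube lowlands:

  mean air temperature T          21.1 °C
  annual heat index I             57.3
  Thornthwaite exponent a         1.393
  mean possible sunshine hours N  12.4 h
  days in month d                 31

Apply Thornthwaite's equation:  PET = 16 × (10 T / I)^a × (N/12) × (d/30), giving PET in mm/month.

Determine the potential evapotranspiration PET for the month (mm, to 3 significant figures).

105 mm

10T/I = 10 × 21.1 / 57.3 = 3.6824
(10T/I)^a = 3.6824^1.393 = 6.1464
Uncorrected PET = 16 × 6.1464 = 98.342 mm
Correction = (N/12)(d/30) = (12.4/12)(31/30) = 1.0678
PET = 98.342 × 1.0678 = 105.010 mm/month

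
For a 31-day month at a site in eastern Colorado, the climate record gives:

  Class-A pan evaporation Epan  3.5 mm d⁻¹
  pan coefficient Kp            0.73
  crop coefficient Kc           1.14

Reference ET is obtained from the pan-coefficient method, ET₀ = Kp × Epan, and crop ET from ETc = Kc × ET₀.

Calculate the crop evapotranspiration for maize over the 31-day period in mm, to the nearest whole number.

90 mm

ET₀ = 0.73 × 3.5 = 2.5550 mm/d
ETc = Kc × ET₀ = 1.14 × 2.5550 = 2.9127 mm/d
Over 31 days: 2.9127 × 31 = 90.294 mm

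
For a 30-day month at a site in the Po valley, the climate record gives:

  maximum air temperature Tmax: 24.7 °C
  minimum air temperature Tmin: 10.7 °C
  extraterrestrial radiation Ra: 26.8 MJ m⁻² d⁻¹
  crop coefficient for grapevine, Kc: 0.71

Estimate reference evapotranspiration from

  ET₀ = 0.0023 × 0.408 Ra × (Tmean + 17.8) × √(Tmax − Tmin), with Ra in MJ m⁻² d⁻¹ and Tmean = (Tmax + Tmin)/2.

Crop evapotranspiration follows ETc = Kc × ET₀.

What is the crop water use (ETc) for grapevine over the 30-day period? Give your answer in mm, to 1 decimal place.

71.2 mm

Tmean = (24.7 + 10.7)/2 = 17.70 °C
0.408 Ra = 0.408 × 26.8 = 10.9344 mm/d equivalent
ET₀ = 0.0023 × 10.9344 × (17.70 + 17.8) × √14.0 = 0.0023 × 10.9344 × 35.50 × 3.7417 = 3.3406 mm/d
ETc = Kc × ET₀ = 0.71 × 3.3406 = 2.3718 mm/d
Over 30 days: 2.3718 × 30 = 71.154 mm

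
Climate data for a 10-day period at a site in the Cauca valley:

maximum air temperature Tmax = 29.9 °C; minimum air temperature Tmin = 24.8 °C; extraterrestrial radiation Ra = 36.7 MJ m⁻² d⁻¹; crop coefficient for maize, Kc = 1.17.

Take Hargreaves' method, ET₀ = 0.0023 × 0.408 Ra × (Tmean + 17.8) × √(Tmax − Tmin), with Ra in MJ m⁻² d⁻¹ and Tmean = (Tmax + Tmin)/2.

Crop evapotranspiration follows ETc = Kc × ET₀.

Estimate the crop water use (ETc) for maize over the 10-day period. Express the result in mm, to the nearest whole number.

41 mm

Tmean = (29.9 + 24.8)/2 = 27.35 °C
0.408 Ra = 0.408 × 36.7 = 14.9736 mm/d equivalent
ET₀ = 0.0023 × 14.9736 × (27.35 + 17.8) × √5.1 = 0.0023 × 14.9736 × 45.15 × 2.2583 = 3.5115 mm/d
ETc = Kc × ET₀ = 1.17 × 3.5115 = 4.1085 mm/d
Over 10 days: 4.1085 × 10 = 41.085 mm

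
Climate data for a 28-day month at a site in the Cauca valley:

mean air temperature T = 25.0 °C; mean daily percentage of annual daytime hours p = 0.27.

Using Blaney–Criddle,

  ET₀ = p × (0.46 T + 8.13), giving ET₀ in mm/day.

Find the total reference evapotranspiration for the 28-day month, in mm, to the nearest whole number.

148 mm

ET₀ = 0.27 × (0.46 × 25.0 + 8.13) = 0.27 × 19.630 = 5.3001 mm/d
Monthly total = 5.3001 × 28 = 148.403 mm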